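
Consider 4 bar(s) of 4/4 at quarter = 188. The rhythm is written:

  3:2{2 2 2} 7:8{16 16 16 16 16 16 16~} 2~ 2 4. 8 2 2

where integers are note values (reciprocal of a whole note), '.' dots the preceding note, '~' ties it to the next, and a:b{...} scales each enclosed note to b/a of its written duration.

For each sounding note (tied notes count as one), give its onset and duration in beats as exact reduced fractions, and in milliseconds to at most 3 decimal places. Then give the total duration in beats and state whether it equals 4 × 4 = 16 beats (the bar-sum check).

1) 0.0ms=0b +425.532ms=4/3b
2) 425.532ms=4/3b +425.532ms=4/3b
3) 851.064ms=8/3b +425.532ms=4/3b
4) 1276.596ms=4b +91.185ms=2/7b
5) 1367.781ms=30/7b +91.185ms=2/7b
6) 1458.967ms=32/7b +91.185ms=2/7b
7) 1550.152ms=34/7b +91.185ms=2/7b
8) 1641.337ms=36/7b +91.185ms=2/7b
9) 1732.523ms=38/7b +91.185ms=2/7b
10) 1823.708ms=40/7b +1367.781ms=30/7b
11) 3191.489ms=10b +478.723ms=3/2b
12) 3670.213ms=23/2b +159.574ms=1/2b
13) 3829.787ms=12b +638.298ms=2b
14) 4468.085ms=14b +638.298ms=2b
Σ=16b of 16 (188bpm 4/4) — PASS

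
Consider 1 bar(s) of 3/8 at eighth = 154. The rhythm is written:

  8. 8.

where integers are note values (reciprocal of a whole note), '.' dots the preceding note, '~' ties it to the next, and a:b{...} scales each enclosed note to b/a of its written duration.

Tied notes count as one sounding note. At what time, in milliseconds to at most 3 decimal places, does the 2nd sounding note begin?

1. 0.0ms @ 0 + 584.416ms (3/2)
2. 584.416ms @ 3/2 + 584.416ms (3/2)

note 2 onset = 3/2b = 584.416ms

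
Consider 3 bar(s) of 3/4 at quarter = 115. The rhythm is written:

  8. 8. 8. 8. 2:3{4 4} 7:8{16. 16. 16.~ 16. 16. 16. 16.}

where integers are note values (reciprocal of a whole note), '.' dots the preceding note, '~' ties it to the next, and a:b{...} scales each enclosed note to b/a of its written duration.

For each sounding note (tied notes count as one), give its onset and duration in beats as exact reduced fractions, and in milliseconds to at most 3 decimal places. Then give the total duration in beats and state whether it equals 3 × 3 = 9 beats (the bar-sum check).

1) 0.0ms=0b +391.304ms=3/4b
2) 391.304ms=3/4b +391.304ms=3/4b
3) 782.609ms=3/2b +391.304ms=3/4b
4) 1173.913ms=9/4b +391.304ms=3/4b
5) 1565.217ms=3b +782.609ms=3/2b
6) 2347.826ms=9/2b +782.609ms=3/2b
7) 3130.435ms=6b +223.602ms=3/7b
8) 3354.037ms=45/7b +223.602ms=3/7b
9) 3577.64ms=48/7b +447.205ms=6/7b
10) 4024.845ms=54/7b +223.602ms=3/7b
11) 4248.447ms=57/7b +223.602ms=3/7b
12) 4472.05ms=60/7b +223.602ms=3/7b
Σ=9b of 9 (115bpm 3/4) — PASS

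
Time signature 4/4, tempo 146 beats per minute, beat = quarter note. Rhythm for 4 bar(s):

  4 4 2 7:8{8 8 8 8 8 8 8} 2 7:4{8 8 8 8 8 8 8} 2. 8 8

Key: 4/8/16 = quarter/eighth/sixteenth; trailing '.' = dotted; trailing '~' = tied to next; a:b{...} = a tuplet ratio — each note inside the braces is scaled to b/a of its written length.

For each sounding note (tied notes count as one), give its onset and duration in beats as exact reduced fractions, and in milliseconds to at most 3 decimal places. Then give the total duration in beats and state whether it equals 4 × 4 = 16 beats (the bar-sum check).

1) 0.0ms=0b +410.959ms=1b
2) 410.959ms=1b +410.959ms=1b
3) 821.918ms=2b +821.918ms=2b
4) 1643.836ms=4b +234.834ms=4/7b
5) 1878.669ms=32/7b +234.834ms=4/7b
6) 2113.503ms=36/7b +234.834ms=4/7b
7) 2348.337ms=40/7b +234.834ms=4/7b
8) 2583.17ms=44/7b +234.834ms=4/7b
9) 2818.004ms=48/7b +234.834ms=4/7b
10) 3052.838ms=52/7b +234.834ms=4/7b
11) 3287.671ms=8b +821.918ms=2b
12) 4109.589ms=10b +117.417ms=2/7b
13) 4227.006ms=72/7b +117.417ms=2/7b
14) 4344.423ms=74/7b +117.417ms=2/7b
15) 4461.84ms=76/7b +117.417ms=2/7b
16) 4579.256ms=78/7b +117.417ms=2/7b
17) 4696.673ms=80/7b +117.417ms=2/7b
18) 4814.09ms=82/7b +117.417ms=2/7b
19) 4931.507ms=12b +1232.877ms=3b
20) 6164.384ms=15b +205.479ms=1/2b
21) 6369.863ms=31/2b +205.479ms=1/2b
Σ=16b of 16 (146bpm 4/4) — PASS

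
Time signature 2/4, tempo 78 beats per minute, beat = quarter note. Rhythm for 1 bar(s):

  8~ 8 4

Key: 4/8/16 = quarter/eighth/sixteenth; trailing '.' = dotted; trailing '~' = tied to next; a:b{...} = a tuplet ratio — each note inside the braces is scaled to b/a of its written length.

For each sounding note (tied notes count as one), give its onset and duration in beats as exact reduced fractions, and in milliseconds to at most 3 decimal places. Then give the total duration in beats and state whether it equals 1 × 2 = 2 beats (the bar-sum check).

1) 0.0ms=0b +769.231ms=1b
2) 769.231ms=1b +769.231ms=1b
Σ=2b of 2 (78bpm 2/4) — PASS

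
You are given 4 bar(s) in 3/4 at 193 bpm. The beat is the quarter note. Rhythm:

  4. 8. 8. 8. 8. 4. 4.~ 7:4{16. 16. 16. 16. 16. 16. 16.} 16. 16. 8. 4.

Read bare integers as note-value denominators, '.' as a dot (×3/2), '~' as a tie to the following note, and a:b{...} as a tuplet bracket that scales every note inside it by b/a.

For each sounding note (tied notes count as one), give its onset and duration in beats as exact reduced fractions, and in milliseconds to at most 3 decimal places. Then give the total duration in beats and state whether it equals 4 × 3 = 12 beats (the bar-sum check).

1) 0.0ms=0b +466.321ms=3/2b
2) 466.321ms=3/2b +233.161ms=3/4b
3) 699.482ms=9/4b +233.161ms=3/4b
4) 932.642ms=3b +233.161ms=3/4b
5) 1165.803ms=15/4b +233.161ms=3/4b
6) 1398.964ms=9/2b +466.321ms=3/2b
7) 1865.285ms=6b +532.939ms=12/7b
8) 2398.224ms=54/7b +66.617ms=3/14b
9) 2464.841ms=111/14b +66.617ms=3/14b
10) 2531.458ms=57/7b +66.617ms=3/14b
11) 2598.075ms=117/14b +66.617ms=3/14b
12) 2664.693ms=60/7b +66.617ms=3/14b
13) 2731.31ms=123/14b +66.617ms=3/14b
14) 2797.927ms=9b +116.58ms=3/8b
15) 2914.508ms=75/8b +116.58ms=3/8b
16) 3031.088ms=39/4b +233.161ms=3/4b
17) 3264.249ms=21/2b +466.321ms=3/2b
Σ=12b of 12 (193bpm 3/4) — PASS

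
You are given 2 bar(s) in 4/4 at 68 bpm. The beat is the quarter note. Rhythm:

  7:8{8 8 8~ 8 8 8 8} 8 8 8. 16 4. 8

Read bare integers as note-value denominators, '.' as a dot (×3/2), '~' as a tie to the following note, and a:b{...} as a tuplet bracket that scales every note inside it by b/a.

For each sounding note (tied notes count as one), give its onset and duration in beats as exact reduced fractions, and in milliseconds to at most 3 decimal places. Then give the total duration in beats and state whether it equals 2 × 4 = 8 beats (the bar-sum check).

1) 0.0ms=0b +504.202ms=4/7b
2) 504.202ms=4/7b +504.202ms=4/7b
3) 1008.403ms=8/7b +1008.403ms=8/7b
4) 2016.807ms=16/7b +504.202ms=4/7b
5) 2521.008ms=20/7b +504.202ms=4/7b
6) 3025.21ms=24/7b +504.202ms=4/7b
7) 3529.412ms=4b +441.176ms=1/2b
8) 3970.588ms=9/2b +441.176ms=1/2b
9) 4411.765ms=5b +661.765ms=3/4b
10) 5073.529ms=23/4b +220.588ms=1/4b
11) 5294.118ms=6b +1323.529ms=3/2b
12) 6617.647ms=15/2b +441.176ms=1/2b
Σ=8b of 8 (68bpm 4/4) — PASS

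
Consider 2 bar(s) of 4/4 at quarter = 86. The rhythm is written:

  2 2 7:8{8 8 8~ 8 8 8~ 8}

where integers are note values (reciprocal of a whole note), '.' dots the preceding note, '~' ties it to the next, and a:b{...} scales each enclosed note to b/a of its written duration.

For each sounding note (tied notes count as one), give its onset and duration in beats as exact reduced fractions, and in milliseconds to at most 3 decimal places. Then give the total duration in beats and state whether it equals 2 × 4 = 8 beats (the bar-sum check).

1) 0.0ms=0b +1395.349ms=2b
2) 1395.349ms=2b +1395.349ms=2b
3) 2790.698ms=4b +398.671ms=4/7b
4) 3189.369ms=32/7b +398.671ms=4/7b
5) 3588.04ms=36/7b +797.342ms=8/7b
6) 4385.382ms=44/7b +398.671ms=4/7b
7) 4784.053ms=48/7b +797.342ms=8/7b
Σ=8b of 8 (86bpm 4/4) — PASS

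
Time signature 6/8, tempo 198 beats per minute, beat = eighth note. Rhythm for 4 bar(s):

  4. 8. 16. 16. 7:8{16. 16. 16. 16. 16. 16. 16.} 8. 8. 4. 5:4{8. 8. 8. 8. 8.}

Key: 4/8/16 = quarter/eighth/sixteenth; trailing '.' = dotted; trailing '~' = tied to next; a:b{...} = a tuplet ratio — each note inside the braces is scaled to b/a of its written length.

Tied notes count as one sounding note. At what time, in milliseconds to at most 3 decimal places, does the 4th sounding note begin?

1. 0.0ms @ 0 + 909.091ms (3)
2. 909.091ms @ 3 + 454.545ms (3/2)
3. 1363.636ms @ 9/2 + 227.273ms (3/4)
4. 1590.909ms @ 21/4 + 227.273ms (3/4)
5. 1818.182ms @ 6 + 259.74ms (6/7)
6. 2077.922ms @ 48/7 + 259.74ms (6/7)
7. 2337.662ms @ 54/7 + 259.74ms (6/7)
8. 2597.403ms @ 60/7 + 259.74ms (6/7)
9. 2857.143ms @ 66/7 + 259.74ms (6/7)
10. 3116.883ms @ 72/7 + 259.74ms (6/7)
11. 3376.623ms @ 78/7 + 259.74ms (6/7)
12. 3636.364ms @ 12 + 454.545ms (3/2)
13. 4090.909ms @ 27/2 + 454.545ms (3/2)
14. 4545.455ms @ 15 + 909.091ms (3)
15. 5454.545ms @ 18 + 363.636ms (6/5)
16. 5818.182ms @ 96/5 + 363.636ms (6/5)
17. 6181.818ms @ 102/5 + 363.636ms (6/5)
18. 6545.455ms @ 108/5 + 363.636ms (6/5)
19. 6909.091ms @ 114/5 + 363.636ms (6/5)

note 4 onset = 21/4b = 1590.909ms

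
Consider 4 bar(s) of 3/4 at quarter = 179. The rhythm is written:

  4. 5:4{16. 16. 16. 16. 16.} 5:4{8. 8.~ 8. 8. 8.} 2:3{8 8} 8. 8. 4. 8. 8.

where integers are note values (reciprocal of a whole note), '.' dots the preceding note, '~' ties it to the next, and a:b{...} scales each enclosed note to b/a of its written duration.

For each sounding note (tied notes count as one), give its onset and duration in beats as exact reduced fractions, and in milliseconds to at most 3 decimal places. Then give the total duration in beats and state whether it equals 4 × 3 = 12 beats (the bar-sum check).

1) 0.0ms=0b +502.793ms=3/2b
2) 502.793ms=3/2b +100.559ms=3/10b
3) 603.352ms=9/5b +100.559ms=3/10b
4) 703.911ms=21/10b +100.559ms=3/10b
5) 804.469ms=12/5b +100.559ms=3/10b
6) 905.028ms=27/10b +100.559ms=3/10b
7) 1005.587ms=3b +201.117ms=3/5b
8) 1206.704ms=18/5b +402.235ms=6/5b
9) 1608.939ms=24/5b +201.117ms=3/5b
10) 1810.056ms=27/5b +201.117ms=3/5b
11) 2011.173ms=6b +251.397ms=3/4b
12) 2262.57ms=27/4b +251.397ms=3/4b
13) 2513.966ms=15/2b +251.397ms=3/4b
14) 2765.363ms=33/4b +251.397ms=3/4b
15) 3016.76ms=9b +502.793ms=3/2b
16) 3519.553ms=21/2b +251.397ms=3/4b
17) 3770.95ms=45/4b +251.397ms=3/4b
Σ=12b of 12 (179bpm 3/4) — PASS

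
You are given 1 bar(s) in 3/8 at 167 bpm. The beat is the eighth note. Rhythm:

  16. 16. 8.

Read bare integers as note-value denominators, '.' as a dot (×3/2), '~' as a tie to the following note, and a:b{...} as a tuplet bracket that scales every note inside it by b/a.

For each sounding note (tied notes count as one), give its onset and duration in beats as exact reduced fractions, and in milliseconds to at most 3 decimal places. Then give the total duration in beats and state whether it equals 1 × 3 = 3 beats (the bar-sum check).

1) 0.0ms=0b +269.461ms=3/4b
2) 269.461ms=3/4b +269.461ms=3/4b
3) 538.922ms=3/2b +538.922ms=3/2b
Σ=3b of 3 (167bpm 3/8) — PASS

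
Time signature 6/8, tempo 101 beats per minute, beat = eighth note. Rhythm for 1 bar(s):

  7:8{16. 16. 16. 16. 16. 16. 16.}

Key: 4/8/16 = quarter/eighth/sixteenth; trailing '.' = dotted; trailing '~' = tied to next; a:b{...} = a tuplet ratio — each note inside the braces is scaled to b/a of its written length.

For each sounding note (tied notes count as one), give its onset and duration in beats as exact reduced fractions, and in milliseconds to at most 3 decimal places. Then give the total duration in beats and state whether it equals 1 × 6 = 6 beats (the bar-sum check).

1) 0.0ms=0b +509.194ms=6/7b
2) 509.194ms=6/7b +509.194ms=6/7b
3) 1018.388ms=12/7b +509.194ms=6/7b
4) 1527.581ms=18/7b +509.194ms=6/7b
5) 2036.775ms=24/7b +509.194ms=6/7b
6) 2545.969ms=30/7b +509.194ms=6/7b
7) 3055.163ms=36/7b +509.194ms=6/7b
Σ=6b of 6 (101bpm 6/8) — PASS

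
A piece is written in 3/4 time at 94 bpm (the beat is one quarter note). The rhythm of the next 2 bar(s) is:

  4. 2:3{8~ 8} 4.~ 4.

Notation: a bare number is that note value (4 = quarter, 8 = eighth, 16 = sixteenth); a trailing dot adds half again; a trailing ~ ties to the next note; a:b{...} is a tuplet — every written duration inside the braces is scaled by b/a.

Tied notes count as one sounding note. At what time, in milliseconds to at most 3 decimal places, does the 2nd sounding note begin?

note 2 onset = 3/2b = 957.447ms

1. 0.0ms @ 0 + 957.447ms (3/2)
2. 957.447ms @ 3/2 + 957.447ms (3/2)
3. 1914.894ms @ 3 + 1914.894ms (3)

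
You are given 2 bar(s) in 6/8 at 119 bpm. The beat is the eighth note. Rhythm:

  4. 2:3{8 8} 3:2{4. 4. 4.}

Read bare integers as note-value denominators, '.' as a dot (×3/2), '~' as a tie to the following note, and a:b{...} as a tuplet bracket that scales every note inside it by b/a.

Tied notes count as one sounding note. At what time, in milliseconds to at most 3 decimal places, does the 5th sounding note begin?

note 5 onset = 8b = 4033.613ms

1. 0.0ms @ 0 + 1512.605ms (3)
2. 1512.605ms @ 3 + 756.303ms (3/2)
3. 2268.908ms @ 9/2 + 756.303ms (3/2)
4. 3025.21ms @ 6 + 1008.403ms (2)
5. 4033.613ms @ 8 + 1008.403ms (2)
6. 5042.017ms @ 10 + 1008.403ms (2)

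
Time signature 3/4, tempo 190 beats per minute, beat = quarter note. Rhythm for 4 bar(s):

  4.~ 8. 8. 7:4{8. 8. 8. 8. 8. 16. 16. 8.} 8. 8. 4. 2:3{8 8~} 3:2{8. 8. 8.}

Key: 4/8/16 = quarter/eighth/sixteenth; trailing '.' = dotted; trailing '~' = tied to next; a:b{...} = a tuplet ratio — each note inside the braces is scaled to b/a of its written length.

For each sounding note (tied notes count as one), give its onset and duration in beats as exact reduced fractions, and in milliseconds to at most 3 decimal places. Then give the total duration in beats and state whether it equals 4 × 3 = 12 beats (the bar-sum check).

1) 0.0ms=0b +710.526ms=9/4b
2) 710.526ms=9/4b +236.842ms=3/4b
3) 947.368ms=3b +135.338ms=3/7b
4) 1082.707ms=24/7b +135.338ms=3/7b
5) 1218.045ms=27/7b +135.338ms=3/7b
6) 1353.383ms=30/7b +135.338ms=3/7b
7) 1488.722ms=33/7b +135.338ms=3/7b
8) 1624.06ms=36/7b +67.669ms=3/14b
9) 1691.729ms=75/14b +67.669ms=3/14b
10) 1759.398ms=39/7b +135.338ms=3/7b
11) 1894.737ms=6b +236.842ms=3/4b
12) 2131.579ms=27/4b +236.842ms=3/4b
13) 2368.421ms=15/2b +473.684ms=3/2b
14) 2842.105ms=9b +236.842ms=3/4b
15) 3078.947ms=39/4b +394.737ms=5/4b
16) 3473.684ms=11b +157.895ms=1/2b
17) 3631.579ms=23/2b +157.895ms=1/2b
Σ=12b of 12 (190bpm 3/4) — PASS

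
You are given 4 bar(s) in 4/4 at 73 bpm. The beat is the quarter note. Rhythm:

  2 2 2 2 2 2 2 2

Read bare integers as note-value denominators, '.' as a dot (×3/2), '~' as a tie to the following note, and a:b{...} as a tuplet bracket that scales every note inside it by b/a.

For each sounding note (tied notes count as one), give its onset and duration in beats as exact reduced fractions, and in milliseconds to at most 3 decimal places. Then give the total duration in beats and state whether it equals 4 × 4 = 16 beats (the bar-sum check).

1) 0.0ms=0b +1643.836ms=2b
2) 1643.836ms=2b +1643.836ms=2b
3) 3287.671ms=4b +1643.836ms=2b
4) 4931.507ms=6b +1643.836ms=2b
5) 6575.342ms=8b +1643.836ms=2b
6) 8219.178ms=10b +1643.836ms=2b
7) 9863.014ms=12b +1643.836ms=2b
8) 11506.849ms=14b +1643.836ms=2b
Σ=16b of 16 (73bpm 4/4) — PASS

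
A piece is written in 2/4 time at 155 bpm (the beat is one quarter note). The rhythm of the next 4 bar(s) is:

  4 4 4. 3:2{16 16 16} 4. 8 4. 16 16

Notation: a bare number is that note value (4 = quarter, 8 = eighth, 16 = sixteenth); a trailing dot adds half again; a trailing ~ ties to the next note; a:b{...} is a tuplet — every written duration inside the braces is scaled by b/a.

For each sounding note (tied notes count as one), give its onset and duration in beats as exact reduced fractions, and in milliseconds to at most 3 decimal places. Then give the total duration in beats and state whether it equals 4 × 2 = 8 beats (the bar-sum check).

1) 0.0ms=0b +387.097ms=1b
2) 387.097ms=1b +387.097ms=1b
3) 774.194ms=2b +580.645ms=3/2b
4) 1354.839ms=7/2b +64.516ms=1/6b
5) 1419.355ms=11/3b +64.516ms=1/6b
6) 1483.871ms=23/6b +64.516ms=1/6b
7) 1548.387ms=4b +580.645ms=3/2b
8) 2129.032ms=11/2b +193.548ms=1/2b
9) 2322.581ms=6b +580.645ms=3/2b
10) 2903.226ms=15/2b +96.774ms=1/4b
11) 3000.0ms=31/4b +96.774ms=1/4b
Σ=8b of 8 (155bpm 2/4) — PASS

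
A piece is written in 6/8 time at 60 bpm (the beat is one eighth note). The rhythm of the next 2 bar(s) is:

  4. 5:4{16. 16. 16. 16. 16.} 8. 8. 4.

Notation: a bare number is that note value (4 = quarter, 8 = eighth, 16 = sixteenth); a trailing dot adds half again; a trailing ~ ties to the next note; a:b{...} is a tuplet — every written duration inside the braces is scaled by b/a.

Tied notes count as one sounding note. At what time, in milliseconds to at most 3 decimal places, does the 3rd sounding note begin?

note 3 onset = 18/5b = 3600.0ms

1. 0.0ms @ 0 + 3000.0ms (3)
2. 3000.0ms @ 3 + 600.0ms (3/5)
3. 3600.0ms @ 18/5 + 600.0ms (3/5)
4. 4200.0ms @ 21/5 + 600.0ms (3/5)
5. 4800.0ms @ 24/5 + 600.0ms (3/5)
6. 5400.0ms @ 27/5 + 600.0ms (3/5)
7. 6000.0ms @ 6 + 1500.0ms (3/2)
8. 7500.0ms @ 15/2 + 1500.0ms (3/2)
9. 9000.0ms @ 9 + 3000.0ms (3)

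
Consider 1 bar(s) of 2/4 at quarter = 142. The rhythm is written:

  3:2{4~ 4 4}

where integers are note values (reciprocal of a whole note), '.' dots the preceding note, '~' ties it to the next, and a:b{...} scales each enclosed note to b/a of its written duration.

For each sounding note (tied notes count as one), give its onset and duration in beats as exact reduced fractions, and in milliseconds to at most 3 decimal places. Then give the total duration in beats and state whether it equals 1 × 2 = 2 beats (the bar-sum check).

1) 0.0ms=0b +563.38ms=4/3b
2) 563.38ms=4/3b +281.69ms=2/3b
Σ=2b of 2 (142bpm 2/4) — PASS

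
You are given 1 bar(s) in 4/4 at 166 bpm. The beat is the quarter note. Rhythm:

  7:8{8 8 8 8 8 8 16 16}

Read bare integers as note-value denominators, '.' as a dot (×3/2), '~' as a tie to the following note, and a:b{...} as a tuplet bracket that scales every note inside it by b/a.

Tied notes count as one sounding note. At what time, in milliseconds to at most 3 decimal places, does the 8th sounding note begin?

note 8 onset = 26/7b = 1342.513ms

1. 0.0ms @ 0 + 206.54ms (4/7)
2. 206.54ms @ 4/7 + 206.54ms (4/7)
3. 413.081ms @ 8/7 + 206.54ms (4/7)
4. 619.621ms @ 12/7 + 206.54ms (4/7)
5. 826.162ms @ 16/7 + 206.54ms (4/7)
6. 1032.702ms @ 20/7 + 206.54ms (4/7)
7. 1239.243ms @ 24/7 + 103.27ms (2/7)
8. 1342.513ms @ 26/7 + 103.27ms (2/7)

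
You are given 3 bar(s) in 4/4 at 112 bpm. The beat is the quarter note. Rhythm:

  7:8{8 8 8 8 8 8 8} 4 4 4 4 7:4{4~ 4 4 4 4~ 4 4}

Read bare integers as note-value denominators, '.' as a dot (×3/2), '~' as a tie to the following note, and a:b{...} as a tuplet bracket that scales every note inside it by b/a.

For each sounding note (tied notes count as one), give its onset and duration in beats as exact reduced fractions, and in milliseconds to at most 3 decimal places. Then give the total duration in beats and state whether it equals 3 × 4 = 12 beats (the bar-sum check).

1) 0.0ms=0b +306.122ms=4/7b
2) 306.122ms=4/7b +306.122ms=4/7b
3) 612.245ms=8/7b +306.122ms=4/7b
4) 918.367ms=12/7b +306.122ms=4/7b
5) 1224.49ms=16/7b +306.122ms=4/7b
6) 1530.612ms=20/7b +306.122ms=4/7b
7) 1836.735ms=24/7b +306.122ms=4/7b
8) 2142.857ms=4b +535.714ms=1b
9) 2678.571ms=5b +535.714ms=1b
10) 3214.286ms=6b +535.714ms=1b
11) 3750.0ms=7b +535.714ms=1b
12) 4285.714ms=8b +612.245ms=8/7b
13) 4897.959ms=64/7b +306.122ms=4/7b
14) 5204.082ms=68/7b +306.122ms=4/7b
15) 5510.204ms=72/7b +612.245ms=8/7b
16) 6122.449ms=80/7b +306.122ms=4/7b
Σ=12b of 12 (112bpm 4/4) — PASS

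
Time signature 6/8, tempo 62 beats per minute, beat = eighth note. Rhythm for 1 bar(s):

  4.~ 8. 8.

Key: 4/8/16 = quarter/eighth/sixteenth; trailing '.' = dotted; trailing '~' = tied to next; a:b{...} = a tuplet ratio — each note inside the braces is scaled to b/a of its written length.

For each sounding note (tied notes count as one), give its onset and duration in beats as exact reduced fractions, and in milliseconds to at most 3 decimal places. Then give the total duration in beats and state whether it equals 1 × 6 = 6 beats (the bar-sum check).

1) 0.0ms=0b +4354.839ms=9/2b
2) 4354.839ms=9/2b +1451.613ms=3/2b
Σ=6b of 6 (62bpm 6/8) — PASS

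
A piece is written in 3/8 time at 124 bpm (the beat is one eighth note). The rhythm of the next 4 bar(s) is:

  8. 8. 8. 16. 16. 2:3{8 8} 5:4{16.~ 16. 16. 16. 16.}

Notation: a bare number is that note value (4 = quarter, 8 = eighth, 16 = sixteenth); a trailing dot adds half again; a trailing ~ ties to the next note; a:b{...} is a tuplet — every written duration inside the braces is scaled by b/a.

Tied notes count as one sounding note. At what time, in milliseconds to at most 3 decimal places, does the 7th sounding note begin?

note 7 onset = 15/2b = 3629.032ms

1. 0.0ms @ 0 + 725.806ms (3/2)
2. 725.806ms @ 3/2 + 725.806ms (3/2)
3. 1451.613ms @ 3 + 725.806ms (3/2)
4. 2177.419ms @ 9/2 + 362.903ms (3/4)
5. 2540.323ms @ 21/4 + 362.903ms (3/4)
6. 2903.226ms @ 6 + 725.806ms (3/2)
7. 3629.032ms @ 15/2 + 725.806ms (3/2)
8. 4354.839ms @ 9 + 580.645ms (6/5)
9. 4935.484ms @ 51/5 + 290.323ms (3/5)
10. 5225.806ms @ 54/5 + 290.323ms (3/5)
11. 5516.129ms @ 57/5 + 290.323ms (3/5)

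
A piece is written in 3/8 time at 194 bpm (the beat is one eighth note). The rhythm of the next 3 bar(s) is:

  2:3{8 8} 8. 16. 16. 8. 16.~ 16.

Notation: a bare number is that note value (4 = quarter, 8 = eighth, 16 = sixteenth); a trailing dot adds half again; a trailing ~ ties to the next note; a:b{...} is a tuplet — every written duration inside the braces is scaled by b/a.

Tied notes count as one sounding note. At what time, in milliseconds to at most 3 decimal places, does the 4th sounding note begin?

note 4 onset = 9/2b = 1391.753ms

1. 0.0ms @ 0 + 463.918ms (3/2)
2. 463.918ms @ 3/2 + 463.918ms (3/2)
3. 927.835ms @ 3 + 463.918ms (3/2)
4. 1391.753ms @ 9/2 + 231.959ms (3/4)
5. 1623.711ms @ 21/4 + 231.959ms (3/4)
6. 1855.67ms @ 6 + 463.918ms (3/2)
7. 2319.588ms @ 15/2 + 463.918ms (3/2)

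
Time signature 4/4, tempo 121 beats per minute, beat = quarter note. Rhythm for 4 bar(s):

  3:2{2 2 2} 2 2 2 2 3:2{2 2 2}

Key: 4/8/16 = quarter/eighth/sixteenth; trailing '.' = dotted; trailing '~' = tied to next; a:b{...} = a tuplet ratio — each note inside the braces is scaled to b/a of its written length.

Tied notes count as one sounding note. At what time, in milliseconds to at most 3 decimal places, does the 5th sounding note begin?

note 5 onset = 6b = 2975.207ms

1. 0.0ms @ 0 + 661.157ms (4/3)
2. 661.157ms @ 4/3 + 661.157ms (4/3)
3. 1322.314ms @ 8/3 + 661.157ms (4/3)
4. 1983.471ms @ 4 + 991.736ms (2)
5. 2975.207ms @ 6 + 991.736ms (2)
6. 3966.942ms @ 8 + 991.736ms (2)
7. 4958.678ms @ 10 + 991.736ms (2)
8. 5950.413ms @ 12 + 661.157ms (4/3)
9. 6611.57ms @ 40/3 + 661.157ms (4/3)
10. 7272.727ms @ 44/3 + 661.157ms (4/3)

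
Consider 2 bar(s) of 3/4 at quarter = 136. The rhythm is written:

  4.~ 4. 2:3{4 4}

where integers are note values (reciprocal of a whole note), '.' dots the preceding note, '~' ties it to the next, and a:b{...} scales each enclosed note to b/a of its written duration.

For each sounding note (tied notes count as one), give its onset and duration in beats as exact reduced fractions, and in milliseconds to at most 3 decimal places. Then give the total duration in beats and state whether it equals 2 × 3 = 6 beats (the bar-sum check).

1) 0.0ms=0b +1323.529ms=3b
2) 1323.529ms=3b +661.765ms=3/2b
3) 1985.294ms=9/2b +661.765ms=3/2b
Σ=6b of 6 (136bpm 3/4) — PASS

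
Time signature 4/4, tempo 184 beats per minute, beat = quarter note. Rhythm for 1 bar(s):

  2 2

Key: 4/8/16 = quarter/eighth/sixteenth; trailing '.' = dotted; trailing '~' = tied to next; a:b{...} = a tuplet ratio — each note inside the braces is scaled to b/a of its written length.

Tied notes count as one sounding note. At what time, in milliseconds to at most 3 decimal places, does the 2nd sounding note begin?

note 2 onset = 2b = 652.174ms

1. 0.0ms @ 0 + 652.174ms (2)
2. 652.174ms @ 2 + 652.174ms (2)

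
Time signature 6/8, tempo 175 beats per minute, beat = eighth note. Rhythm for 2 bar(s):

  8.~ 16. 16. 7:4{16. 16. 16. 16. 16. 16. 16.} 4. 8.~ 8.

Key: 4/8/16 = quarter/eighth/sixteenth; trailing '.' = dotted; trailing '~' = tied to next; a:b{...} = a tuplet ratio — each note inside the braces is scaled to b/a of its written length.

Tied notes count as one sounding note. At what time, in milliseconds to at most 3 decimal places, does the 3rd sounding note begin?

note 3 onset = 3b = 1028.571ms

1. 0.0ms @ 0 + 771.429ms (9/4)
2. 771.429ms @ 9/4 + 257.143ms (3/4)
3. 1028.571ms @ 3 + 146.939ms (3/7)
4. 1175.51ms @ 24/7 + 146.939ms (3/7)
5. 1322.449ms @ 27/7 + 146.939ms (3/7)
6. 1469.388ms @ 30/7 + 146.939ms (3/7)
7. 1616.327ms @ 33/7 + 146.939ms (3/7)
8. 1763.265ms @ 36/7 + 146.939ms (3/7)
9. 1910.204ms @ 39/7 + 146.939ms (3/7)
10. 2057.143ms @ 6 + 1028.571ms (3)
11. 3085.714ms @ 9 + 1028.571ms (3)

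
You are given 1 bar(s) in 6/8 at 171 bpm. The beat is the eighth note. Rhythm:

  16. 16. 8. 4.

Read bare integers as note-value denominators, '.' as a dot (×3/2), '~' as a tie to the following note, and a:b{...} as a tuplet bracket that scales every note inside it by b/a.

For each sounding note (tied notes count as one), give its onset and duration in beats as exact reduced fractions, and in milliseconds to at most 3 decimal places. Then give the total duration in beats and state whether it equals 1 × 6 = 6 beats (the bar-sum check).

1) 0.0ms=0b +263.158ms=3/4b
2) 263.158ms=3/4b +263.158ms=3/4b
3) 526.316ms=3/2b +526.316ms=3/2b
4) 1052.632ms=3b +1052.632ms=3b
Σ=6b of 6 (171bpm 6/8) — PASS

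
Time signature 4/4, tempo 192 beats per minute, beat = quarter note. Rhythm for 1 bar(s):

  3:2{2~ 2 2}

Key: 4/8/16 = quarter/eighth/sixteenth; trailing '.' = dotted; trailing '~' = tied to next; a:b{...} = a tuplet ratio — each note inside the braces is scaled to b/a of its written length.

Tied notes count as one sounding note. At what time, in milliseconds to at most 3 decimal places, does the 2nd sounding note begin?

1. 0.0ms @ 0 + 833.333ms (8/3)
2. 833.333ms @ 8/3 + 416.667ms (4/3)

note 2 onset = 8/3b = 833.333ms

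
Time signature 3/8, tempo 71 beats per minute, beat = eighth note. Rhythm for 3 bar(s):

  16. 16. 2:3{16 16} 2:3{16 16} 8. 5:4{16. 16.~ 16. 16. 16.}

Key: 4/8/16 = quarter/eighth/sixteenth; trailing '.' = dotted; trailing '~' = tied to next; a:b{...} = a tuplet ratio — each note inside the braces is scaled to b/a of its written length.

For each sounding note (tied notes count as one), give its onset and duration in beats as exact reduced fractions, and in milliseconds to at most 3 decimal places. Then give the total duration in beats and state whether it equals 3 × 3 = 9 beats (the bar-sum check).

1) 0.0ms=0b +633.803ms=3/4b
2) 633.803ms=3/4b +633.803ms=3/4b
3) 1267.606ms=3/2b +633.803ms=3/4b
4) 1901.408ms=9/4b +633.803ms=3/4b
5) 2535.211ms=3b +633.803ms=3/4b
6) 3169.014ms=15/4b +633.803ms=3/4b
7) 3802.817ms=9/2b +1267.606ms=3/2b
8) 5070.423ms=6b +507.042ms=3/5b
9) 5577.465ms=33/5b +1014.085ms=6/5b
10) 6591.549ms=39/5b +507.042ms=3/5b
11) 7098.592ms=42/5b +507.042ms=3/5b
Σ=9b of 9 (71bpm 3/8) — PASS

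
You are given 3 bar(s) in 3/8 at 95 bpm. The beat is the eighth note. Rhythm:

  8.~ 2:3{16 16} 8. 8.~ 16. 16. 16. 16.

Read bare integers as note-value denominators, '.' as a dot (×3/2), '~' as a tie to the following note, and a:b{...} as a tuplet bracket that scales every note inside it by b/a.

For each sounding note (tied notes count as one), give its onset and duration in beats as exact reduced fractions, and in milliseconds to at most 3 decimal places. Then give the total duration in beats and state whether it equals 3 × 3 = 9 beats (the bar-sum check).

1) 0.0ms=0b +1421.053ms=9/4b
2) 1421.053ms=9/4b +473.684ms=3/4b
3) 1894.737ms=3b +947.368ms=3/2b
4) 2842.105ms=9/2b +1421.053ms=9/4b
5) 4263.158ms=27/4b +473.684ms=3/4b
6) 4736.842ms=15/2b +473.684ms=3/4b
7) 5210.526ms=33/4b +473.684ms=3/4b
Σ=9b of 9 (95bpm 3/8) — PASS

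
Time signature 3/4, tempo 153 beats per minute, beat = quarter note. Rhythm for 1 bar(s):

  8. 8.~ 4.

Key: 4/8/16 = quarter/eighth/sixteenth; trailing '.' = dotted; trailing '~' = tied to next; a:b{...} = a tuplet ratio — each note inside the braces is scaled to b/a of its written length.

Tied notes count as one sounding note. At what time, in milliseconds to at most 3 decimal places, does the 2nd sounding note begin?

1. 0.0ms @ 0 + 294.118ms (3/4)
2. 294.118ms @ 3/4 + 882.353ms (9/4)

note 2 onset = 3/4b = 294.118ms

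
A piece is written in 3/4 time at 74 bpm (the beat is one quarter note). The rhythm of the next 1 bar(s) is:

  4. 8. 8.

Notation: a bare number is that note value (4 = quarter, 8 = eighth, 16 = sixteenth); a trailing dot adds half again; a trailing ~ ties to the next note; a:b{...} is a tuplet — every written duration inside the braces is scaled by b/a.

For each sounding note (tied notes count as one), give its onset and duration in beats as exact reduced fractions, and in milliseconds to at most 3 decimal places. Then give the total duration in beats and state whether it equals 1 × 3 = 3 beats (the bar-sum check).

1) 0.0ms=0b +1216.216ms=3/2b
2) 1216.216ms=3/2b +608.108ms=3/4b
3) 1824.324ms=9/4b +608.108ms=3/4b
Σ=3b of 3 (74bpm 3/4) — PASS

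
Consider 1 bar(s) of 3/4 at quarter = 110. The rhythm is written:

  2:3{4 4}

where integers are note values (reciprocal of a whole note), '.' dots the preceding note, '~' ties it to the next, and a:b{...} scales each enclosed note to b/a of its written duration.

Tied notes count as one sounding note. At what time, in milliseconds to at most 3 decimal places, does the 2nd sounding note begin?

note 2 onset = 3/2b = 818.182ms

1. 0.0ms @ 0 + 818.182ms (3/2)
2. 818.182ms @ 3/2 + 818.182ms (3/2)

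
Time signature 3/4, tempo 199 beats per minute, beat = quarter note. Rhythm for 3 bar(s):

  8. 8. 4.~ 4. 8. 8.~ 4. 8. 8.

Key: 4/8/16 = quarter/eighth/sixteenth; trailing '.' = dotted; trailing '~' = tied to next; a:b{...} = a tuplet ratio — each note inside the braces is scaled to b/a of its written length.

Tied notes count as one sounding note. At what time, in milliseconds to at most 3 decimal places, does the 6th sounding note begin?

note 6 onset = 15/2b = 2261.307ms

1. 0.0ms @ 0 + 226.131ms (3/4)
2. 226.131ms @ 3/4 + 226.131ms (3/4)
3. 452.261ms @ 3/2 + 904.523ms (3)
4. 1356.784ms @ 9/2 + 226.131ms (3/4)
5. 1582.915ms @ 21/4 + 678.392ms (9/4)
6. 2261.307ms @ 15/2 + 226.131ms (3/4)
7. 2487.437ms @ 33/4 + 226.131ms (3/4)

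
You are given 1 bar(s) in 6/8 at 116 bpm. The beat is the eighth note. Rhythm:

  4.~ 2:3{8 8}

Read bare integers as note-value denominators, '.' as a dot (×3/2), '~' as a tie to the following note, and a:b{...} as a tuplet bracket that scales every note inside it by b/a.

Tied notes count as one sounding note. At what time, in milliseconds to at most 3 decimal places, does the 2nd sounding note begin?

1. 0.0ms @ 0 + 2327.586ms (9/2)
2. 2327.586ms @ 9/2 + 775.862ms (3/2)

note 2 onset = 9/2b = 2327.586ms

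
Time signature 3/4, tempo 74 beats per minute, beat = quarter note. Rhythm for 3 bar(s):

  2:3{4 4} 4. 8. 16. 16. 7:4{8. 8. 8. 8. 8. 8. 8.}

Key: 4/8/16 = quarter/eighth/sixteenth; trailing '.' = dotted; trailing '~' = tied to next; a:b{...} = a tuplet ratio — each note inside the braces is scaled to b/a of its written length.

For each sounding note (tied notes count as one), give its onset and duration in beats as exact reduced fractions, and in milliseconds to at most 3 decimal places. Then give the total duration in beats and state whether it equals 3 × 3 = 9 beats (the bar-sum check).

1) 0.0ms=0b +1216.216ms=3/2b
2) 1216.216ms=3/2b +1216.216ms=3/2b
3) 2432.432ms=3b +1216.216ms=3/2b
4) 3648.649ms=9/2b +608.108ms=3/4b
5) 4256.757ms=21/4b +304.054ms=3/8b
6) 4560.811ms=45/8b +304.054ms=3/8b
7) 4864.865ms=6b +347.49ms=3/7b
8) 5212.355ms=45/7b +347.49ms=3/7b
9) 5559.846ms=48/7b +347.49ms=3/7b
10) 5907.336ms=51/7b +347.49ms=3/7b
11) 6254.826ms=54/7b +347.49ms=3/7b
12) 6602.317ms=57/7b +347.49ms=3/7b
13) 6949.807ms=60/7b +347.49ms=3/7b
Σ=9b of 9 (74bpm 3/4) — PASS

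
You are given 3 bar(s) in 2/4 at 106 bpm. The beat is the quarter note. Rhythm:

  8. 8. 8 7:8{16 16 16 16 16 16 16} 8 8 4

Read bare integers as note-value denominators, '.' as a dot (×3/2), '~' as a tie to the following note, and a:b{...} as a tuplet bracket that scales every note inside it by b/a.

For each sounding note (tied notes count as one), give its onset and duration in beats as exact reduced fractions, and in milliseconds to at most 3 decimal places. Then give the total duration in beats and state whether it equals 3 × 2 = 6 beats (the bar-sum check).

1) 0.0ms=0b +424.528ms=3/4b
2) 424.528ms=3/4b +424.528ms=3/4b
3) 849.057ms=3/2b +283.019ms=1/2b
4) 1132.075ms=2b +161.725ms=2/7b
5) 1293.801ms=16/7b +161.725ms=2/7b
6) 1455.526ms=18/7b +161.725ms=2/7b
7) 1617.251ms=20/7b +161.725ms=2/7b
8) 1778.976ms=22/7b +161.725ms=2/7b
9) 1940.701ms=24/7b +161.725ms=2/7b
10) 2102.426ms=26/7b +161.725ms=2/7b
11) 2264.151ms=4b +283.019ms=1/2b
12) 2547.17ms=9/2b +283.019ms=1/2b
13) 2830.189ms=5b +566.038ms=1b
Σ=6b of 6 (106bpm 2/4) — PASS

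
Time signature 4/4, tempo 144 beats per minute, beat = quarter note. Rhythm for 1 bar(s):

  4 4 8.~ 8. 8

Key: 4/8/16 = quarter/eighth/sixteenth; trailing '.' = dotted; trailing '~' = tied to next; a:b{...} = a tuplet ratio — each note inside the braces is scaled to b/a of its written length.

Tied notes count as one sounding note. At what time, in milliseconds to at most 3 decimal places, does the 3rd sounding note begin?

note 3 onset = 2b = 833.333ms

1. 0.0ms @ 0 + 416.667ms (1)
2. 416.667ms @ 1 + 416.667ms (1)
3. 833.333ms @ 2 + 625.0ms (3/2)
4. 1458.333ms @ 7/2 + 208.333ms (1/2)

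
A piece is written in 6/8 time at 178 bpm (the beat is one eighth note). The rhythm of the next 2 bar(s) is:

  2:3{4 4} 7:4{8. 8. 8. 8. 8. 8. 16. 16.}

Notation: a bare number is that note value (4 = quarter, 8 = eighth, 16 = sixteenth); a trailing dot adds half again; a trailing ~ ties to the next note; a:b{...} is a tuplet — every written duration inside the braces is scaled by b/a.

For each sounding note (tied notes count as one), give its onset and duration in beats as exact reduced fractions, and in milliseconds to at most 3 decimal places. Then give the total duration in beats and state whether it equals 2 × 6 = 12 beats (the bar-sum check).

1) 0.0ms=0b +1011.236ms=3b
2) 1011.236ms=3b +1011.236ms=3b
3) 2022.472ms=6b +288.925ms=6/7b
4) 2311.396ms=48/7b +288.925ms=6/7b
5) 2600.321ms=54/7b +288.925ms=6/7b
6) 2889.246ms=60/7b +288.925ms=6/7b
7) 3178.17ms=66/7b +288.925ms=6/7b
8) 3467.095ms=72/7b +288.925ms=6/7b
9) 3756.019ms=78/7b +144.462ms=3/7b
10) 3900.482ms=81/7b +144.462ms=3/7b
Σ=12b of 12 (178bpm 6/8) — PASS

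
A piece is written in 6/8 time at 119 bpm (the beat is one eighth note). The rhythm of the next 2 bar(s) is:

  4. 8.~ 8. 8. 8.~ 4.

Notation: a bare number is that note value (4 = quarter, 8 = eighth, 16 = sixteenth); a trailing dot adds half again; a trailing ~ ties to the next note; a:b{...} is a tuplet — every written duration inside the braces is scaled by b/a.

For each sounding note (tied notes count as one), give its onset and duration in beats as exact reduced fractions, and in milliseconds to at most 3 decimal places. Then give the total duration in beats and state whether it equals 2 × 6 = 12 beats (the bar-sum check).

1) 0.0ms=0b +1512.605ms=3b
2) 1512.605ms=3b +1512.605ms=3b
3) 3025.21ms=6b +756.303ms=3/2b
4) 3781.513ms=15/2b +2268.908ms=9/2b
Σ=12b of 12 (119bpm 6/8) — PASS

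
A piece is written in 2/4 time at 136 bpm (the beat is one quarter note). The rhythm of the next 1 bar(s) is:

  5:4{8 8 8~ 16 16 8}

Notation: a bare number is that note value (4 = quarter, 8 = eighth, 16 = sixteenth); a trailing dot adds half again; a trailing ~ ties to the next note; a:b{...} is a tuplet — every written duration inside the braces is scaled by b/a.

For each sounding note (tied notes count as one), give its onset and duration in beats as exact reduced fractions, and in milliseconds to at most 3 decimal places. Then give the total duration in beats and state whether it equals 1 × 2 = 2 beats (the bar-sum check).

1) 0.0ms=0b +176.471ms=2/5b
2) 176.471ms=2/5b +176.471ms=2/5b
3) 352.941ms=4/5b +264.706ms=3/5b
4) 617.647ms=7/5b +88.235ms=1/5b
5) 705.882ms=8/5b +176.471ms=2/5b
Σ=2b of 2 (136bpm 2/4) — PASS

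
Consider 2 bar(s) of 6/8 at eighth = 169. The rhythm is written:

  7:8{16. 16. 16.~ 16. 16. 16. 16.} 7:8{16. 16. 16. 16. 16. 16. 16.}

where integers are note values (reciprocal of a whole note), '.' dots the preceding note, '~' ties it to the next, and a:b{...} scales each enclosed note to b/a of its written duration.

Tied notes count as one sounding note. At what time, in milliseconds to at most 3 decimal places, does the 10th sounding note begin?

1. 0.0ms @ 0 + 304.311ms (6/7)
2. 304.311ms @ 6/7 + 304.311ms (6/7)
3. 608.622ms @ 12/7 + 608.622ms (12/7)
4. 1217.244ms @ 24/7 + 304.311ms (6/7)
5. 1521.555ms @ 30/7 + 304.311ms (6/7)
6. 1825.866ms @ 36/7 + 304.311ms (6/7)
7. 2130.178ms @ 6 + 304.311ms (6/7)
8. 2434.489ms @ 48/7 + 304.311ms (6/7)
9. 2738.8ms @ 54/7 + 304.311ms (6/7)
10. 3043.111ms @ 60/7 + 304.311ms (6/7)
11. 3347.422ms @ 66/7 + 304.311ms (6/7)
12. 3651.733ms @ 72/7 + 304.311ms (6/7)
13. 3956.044ms @ 78/7 + 304.311ms (6/7)

note 10 onset = 60/7b = 3043.111ms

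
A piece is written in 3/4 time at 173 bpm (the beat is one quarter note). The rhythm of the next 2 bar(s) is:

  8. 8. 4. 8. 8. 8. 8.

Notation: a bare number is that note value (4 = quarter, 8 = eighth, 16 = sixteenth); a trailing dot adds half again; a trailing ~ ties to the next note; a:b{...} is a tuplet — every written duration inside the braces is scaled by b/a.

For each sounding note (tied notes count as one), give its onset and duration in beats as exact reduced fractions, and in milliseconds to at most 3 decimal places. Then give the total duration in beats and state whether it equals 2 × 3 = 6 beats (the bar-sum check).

1) 0.0ms=0b +260.116ms=3/4b
2) 260.116ms=3/4b +260.116ms=3/4b
3) 520.231ms=3/2b +520.231ms=3/2b
4) 1040.462ms=3b +260.116ms=3/4b
5) 1300.578ms=15/4b +260.116ms=3/4b
6) 1560.694ms=9/2b +260.116ms=3/4b
7) 1820.809ms=21/4b +260.116ms=3/4b
Σ=6b of 6 (173bpm 3/4) — PASS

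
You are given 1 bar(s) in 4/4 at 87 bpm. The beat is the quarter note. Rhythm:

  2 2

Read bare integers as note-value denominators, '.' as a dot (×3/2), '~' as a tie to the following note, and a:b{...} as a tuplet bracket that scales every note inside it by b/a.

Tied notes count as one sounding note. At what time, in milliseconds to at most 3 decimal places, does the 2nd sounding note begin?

1. 0.0ms @ 0 + 1379.31ms (2)
2. 1379.31ms @ 2 + 1379.31ms (2)

note 2 onset = 2b = 1379.31ms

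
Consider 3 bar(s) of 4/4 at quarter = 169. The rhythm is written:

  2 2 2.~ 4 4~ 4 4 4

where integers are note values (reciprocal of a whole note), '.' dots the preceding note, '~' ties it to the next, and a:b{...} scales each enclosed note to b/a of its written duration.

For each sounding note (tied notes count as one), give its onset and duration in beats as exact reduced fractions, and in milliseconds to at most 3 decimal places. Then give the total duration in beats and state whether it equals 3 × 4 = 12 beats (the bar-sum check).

1) 0.0ms=0b +710.059ms=2b
2) 710.059ms=2b +710.059ms=2b
3) 1420.118ms=4b +1420.118ms=4b
4) 2840.237ms=8b +710.059ms=2b
5) 3550.296ms=10b +355.03ms=1b
6) 3905.325ms=11b +355.03ms=1b
Σ=12b of 12 (169bpm 4/4) — PASS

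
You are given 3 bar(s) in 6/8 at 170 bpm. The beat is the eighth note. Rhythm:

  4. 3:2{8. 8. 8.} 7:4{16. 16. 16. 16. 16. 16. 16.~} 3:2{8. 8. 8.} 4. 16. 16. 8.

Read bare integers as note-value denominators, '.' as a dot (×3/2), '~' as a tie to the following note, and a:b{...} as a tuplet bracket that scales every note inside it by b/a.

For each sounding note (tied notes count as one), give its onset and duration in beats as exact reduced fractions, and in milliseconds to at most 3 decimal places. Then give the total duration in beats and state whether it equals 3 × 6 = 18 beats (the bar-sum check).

1) 0.0ms=0b +1058.824ms=3b
2) 1058.824ms=3b +352.941ms=1b
3) 1411.765ms=4b +352.941ms=1b
4) 1764.706ms=5b +352.941ms=1b
5) 2117.647ms=6b +151.261ms=3/7b
6) 2268.908ms=45/7b +151.261ms=3/7b
7) 2420.168ms=48/7b +151.261ms=3/7b
8) 2571.429ms=51/7b +151.261ms=3/7b
9) 2722.689ms=54/7b +151.261ms=3/7b
10) 2873.95ms=57/7b +151.261ms=3/7b
11) 3025.21ms=60/7b +504.202ms=10/7b
12) 3529.412ms=10b +352.941ms=1b
13) 3882.353ms=11b +352.941ms=1b
14) 4235.294ms=12b +1058.824ms=3b
15) 5294.118ms=15b +264.706ms=3/4b
16) 5558.824ms=63/4b +264.706ms=3/4b
17) 5823.529ms=33/2b +529.412ms=3/2b
Σ=18b of 18 (170bpm 6/8) — PASS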